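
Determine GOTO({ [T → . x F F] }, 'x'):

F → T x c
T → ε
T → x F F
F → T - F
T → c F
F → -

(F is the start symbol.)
GOTO(I, 'x') = CLOSURE({ [A → αX.β] : [A → α.Xβ] ∈ I, X = 'x' })

Items with dot before 'x', with the dot advanced:
  [T → . x F F] → [T → x . F F]
Closure of the advanced items:
  [T → x . F F] has the dot before F: add [F → . T x c], [F → . T - F], [F → . -]
  [F → . T x c] has the dot before T: add [T → .], [T → . x F F], [T → . c F]

GOTO = { [F → . -], [F → . T - F], [F → . T x c], [T → . c F], [T → . x F F], [T → .], [T → x . F F] }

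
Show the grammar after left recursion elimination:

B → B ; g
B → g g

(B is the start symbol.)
B → g g B'
B' → ; g B'
B' → ε

B is directly left-recursive. The standard transformation for
  A → A α₁ | ... | A α_m | β₁ | ... | β_n
is
  A  → β₁ A' | ... | β_n A'
  A' → α₁ A' | ... | α_m A' | ε

B → g g becomes B → g g B'
B → B ; g becomes B' → ; g B'
Add B' → ε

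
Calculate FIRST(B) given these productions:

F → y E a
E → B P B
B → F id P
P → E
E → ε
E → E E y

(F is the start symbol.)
{ 'y' }

To compute FIRST(B), examine every production with B on the left-hand side, reading each right-hand side left to right until a non-nullable symbol is reached.

FIRST sets of the other non-terminals involved (by the same procedure, iterated to a fixed point):
  FIRST(F) = { 'y' }

From B → F id P:
  - F is a non-terminal: add FIRST(F) \ {ε} = { 'y' }
    F is not nullable, so stop

Collecting: FIRST(B) = { 'y' }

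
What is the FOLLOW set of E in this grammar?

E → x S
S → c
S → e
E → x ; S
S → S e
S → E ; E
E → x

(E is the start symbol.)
To compute FOLLOW(E), find every occurrence of E on a right-hand side N → α E β: add FIRST(β) \ {ε}, and if β is empty or nullable also add FOLLOW(N). Iterate to a fixed point.

E is the start symbol, so $ ∈ FOLLOW(E).
In S → E ; E: E is followed by ';' E, add FIRST(';' E) \ {ε} = { ';' }
In S → E ; E: E is at the end, add FOLLOW(S)

The FOLLOW sets referred to above (computed the same way, to a fixed point):
  FOLLOW(S) = { $, ';', 'e' }

Taking the union: FOLLOW(E) = { $, ';', 'e' }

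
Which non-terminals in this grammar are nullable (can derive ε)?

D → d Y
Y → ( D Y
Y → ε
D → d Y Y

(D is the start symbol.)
{ 'Y' }

A non-terminal is nullable if it can derive ε (the empty string): either it has an ε-production, or it has a production whose right-hand side consists entirely of nullable non-terminals.

ε-productions: Y → ε
So Y is immediately nullable.
No further non-terminal can be added: every production for the remaining non-terminals contains a terminal or a non-nullable non-terminal.
Nullable = { 'Y' }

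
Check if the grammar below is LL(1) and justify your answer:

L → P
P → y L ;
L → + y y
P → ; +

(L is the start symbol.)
A grammar is LL(1) if for each non-terminal N with multiple productions, the predict sets of those productions are pairwise disjoint, where PREDICT(N → α) = (FIRST(α) \ {ε}) ∪ (FOLLOW(N) if α ⇒* ε).

Relevant sets:
  FIRST(P) = { ';', 'y' }

For L:
  PREDICT(L → P) = { ';', 'y' }
  PREDICT(L → '+' y y) = { '+' }
For P:
  PREDICT(P → y L ';') = { 'y' }
  PREDICT(P → ';' '+') = { ';' }

All predict sets are disjoint. The grammar IS LL(1).

Answer: Yes, the grammar is LL(1).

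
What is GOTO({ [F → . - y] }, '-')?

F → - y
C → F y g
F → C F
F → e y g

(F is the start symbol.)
{ [F → - . y] }

GOTO(I, '-') = CLOSURE({ [A → αX.β] : [A → α.Xβ] ∈ I, X = '-' })

Items with dot before '-', with the dot advanced:
  [F → . - y] → [F → - . y]
Closure adds nothing (no advanced item has the dot before a non-terminal).

GOTO = { [F → - . y] }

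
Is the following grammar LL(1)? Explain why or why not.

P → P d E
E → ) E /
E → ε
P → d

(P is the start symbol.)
Relevant sets:
  FIRST(P) = { 'd' }
  FOLLOW(E) = { $, '/', 'd' }

For P:
  PREDICT(P → P d E) = { 'd' }
  PREDICT(P → d) = { 'd' }
For E:
  PREDICT(E → ')' E '/') = { ')' }
  PREDICT(E → ε) = { $, '/', 'd' }

Conflict found: Predict set conflict for P: { 'd' }
The grammar is NOT LL(1).

Answer: No. Predict set conflict for P: { 'd' }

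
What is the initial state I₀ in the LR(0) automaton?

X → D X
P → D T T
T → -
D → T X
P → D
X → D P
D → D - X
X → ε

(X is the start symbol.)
{ [D → . D - X], [D → . T X], [T → . -], [X → . D P], [X → . D X], [X → .], [X' → . X] }

First, augment the grammar with X' → X
I₀ = CLOSURE({ [X' → . X] }):
  [X' → . X] has the dot before X: add [X → . D X], [X → . D P], [X → .]
  [X → . D X] has the dot before D: add [D → . T X], [D → . D - X]
  [D → . T X] has the dot before T: add [T → . -]
No further items can be added.

I₀ = { [D → . D - X], [D → . T X], [T → . -], [X → . D P], [X → . D X], [X → .], [X' → . X] }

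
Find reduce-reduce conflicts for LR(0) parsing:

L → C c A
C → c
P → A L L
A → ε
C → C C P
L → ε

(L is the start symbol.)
Yes — I5: [A → .] vs [C → c .]

Augment with L' → L and build the canonical LR(0) collection (I0 = CLOSURE({[L' → . L]}), then GOTO on every symbol after a dot until no new states appear). It has 11 states:
  I0: { [C → . C C P], [C → . c], [L → . C c A], [L → .], [L' → . L] }  — shift, reduce
  I1: { [C → . C C P], [C → . c], [C → C . C P], [L → C . c A] }  — shift
  I2: { [L' → L .] }  — accept
  I3: { [C → c .] }  — reduce
  I4: { [A → .], [C → . C C P], [C → . c], [C → C . C P], [C → C C . P], [P → . A L L] }  — shift, reduce
  I5: { [A → .], [C → c .], [L → C c . A] }  — 2 reduces
  I6: { [L → C c A .] }  — reduce
  I7: { [C → . C C P], [C → . c], [L → . C c A], [L → .], [P → A . L L] }  — shift, reduce
  I8: { [C → C C P .] }  — reduce
  I9: { [C → . C C P], [C → . c], [L → . C c A], [L → .], [P → A L . L] }  — shift, reduce
  I10: { [P → A L L .] }  — reduce

I5 contains complete items [A → .], [C → c .] — reduce-reduce conflict.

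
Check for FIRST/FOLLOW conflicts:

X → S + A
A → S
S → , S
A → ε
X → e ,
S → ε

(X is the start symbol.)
A FIRST/FOLLOW conflict occurs when a non-terminal N has a nullable alternative N → β (β ⇒* ε) and another alternative N → α with FIRST(α) ∩ FOLLOW(N) ≠ ∅: on such a lookahead the parser cannot decide between expanding α and letting N vanish via β.

Nullable non-terminals: A, S.
FIRST sets used below: FIRST(S) = { ',', ε }

A: nullable alternative(s) A → S, A → ε; FOLLOW(A) = { $ }
  A → S: FIRST \ {ε} = { ',' } — disjoint from FOLLOW(A)
  A → ε: FIRST \ {ε} = { } — disjoint from FOLLOW(A)

S: nullable alternative(s) S → ε; FOLLOW(S) = { $, '+' }
  S → , S: FIRST \ {ε} = { ',' } — disjoint from FOLLOW(S)
  S → ε: FIRST \ {ε} = { } — this is the only nullable alternative, skip

X has no nullable alternative, so no FIRST/FOLLOW check is needed there.

No FIRST/FOLLOW conflicts found.

Answer: No FIRST/FOLLOW conflicts.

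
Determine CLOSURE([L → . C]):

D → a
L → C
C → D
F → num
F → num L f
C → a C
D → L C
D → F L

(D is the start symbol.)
Start with: [L → . C]
  [L → . C] has the dot before C: add [C → . D], [C → . a C]
  [C → . D] has the dot before D: add [D → . a], [D → . L C], [D → . F L]
  [D → . L C] has the dot before L: all L-items already present
  [D → . F L] has the dot before F: add [F → . num], [F → . num L f]
No further items can be added.

CLOSURE = { [C → . D], [C → . a C], [D → . F L], [D → . L C], [D → . a], [F → . num L f], [F → . num], [L → . C] }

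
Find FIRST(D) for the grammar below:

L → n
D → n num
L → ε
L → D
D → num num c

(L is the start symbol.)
{ 'n', 'num' }

To compute FIRST(D), examine every production with D on the left-hand side, reading each right-hand side left to right until a non-nullable symbol is reached.

From D → n num:
  - n is a terminal: add 'n' and stop
From D → num num c:
  - num is a terminal: add 'num' and stop

Collecting: FIRST(D) = { 'n', 'num' }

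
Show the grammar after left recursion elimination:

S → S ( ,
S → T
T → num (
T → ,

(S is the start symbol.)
S → T S'
S' → ( , S'
S' → ε
T → num (
T → ,

S is directly left-recursive. The standard transformation for
  A → A α₁ | ... | A α_m | β₁ | ... | β_n
is
  A  → β₁ A' | ... | β_n A'
  A' → α₁ A' | ... | α_m A' | ε

S → T becomes S → T S'
S → S ( , becomes S' → ( , S'
Add S' → ε

Productions for other non-terminals are unchanged:
  T → num (
  T → ,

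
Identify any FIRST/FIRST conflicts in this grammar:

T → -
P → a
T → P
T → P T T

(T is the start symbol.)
A FIRST/FIRST conflict occurs when two productions N → α and N → β for the same non-terminal have FIRST(α) ∩ FIRST(β) ≠ ∅ (with ε ∈ FIRST of a nullable right-hand side, so two nullable alternatives also conflict).

FIRST sets of the non-terminals at (or reachable through a nullable prefix from) the front of some alternative:
  FIRST(P) = { 'a' }

Productions for T:
  T → -: FIRST = { '-' }
  T → P: FIRST = { 'a' }
  T → P T T: FIRST = { 'a' }
P has only one production, so no FIRST/FIRST conflict is possible there.

Conflict for T: T → P and T → P T T
  Overlap: { 'a' }

Answer: Yes. T → P / T → P T T on { 'a' }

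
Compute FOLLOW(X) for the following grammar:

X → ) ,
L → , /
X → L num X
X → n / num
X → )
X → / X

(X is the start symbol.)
{ $ }

To compute FOLLOW(X), find every occurrence of X on a right-hand side N → α X β: add FIRST(β) \ {ε}, and if β is empty or nullable also add FOLLOW(N). Iterate to a fixed point.

X is the start symbol, so $ ∈ FOLLOW(X).
In X → L num X: X is at the end; this adds FOLLOW(X) to itself — nothing new
In X → / X: X is at the end; this adds FOLLOW(X) to itself — nothing new

Taking the union: FOLLOW(X) = { $ }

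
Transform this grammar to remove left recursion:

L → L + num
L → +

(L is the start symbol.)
L is directly left-recursive. The standard transformation for
  A → A α₁ | ... | A α_m | β₁ | ... | β_n
is
  A  → β₁ A' | ... | β_n A'
  A' → α₁ A' | ... | α_m A' | ε

L → + becomes L → + L'
L → L + num becomes L' → + num L'
Add L' → ε

Resulting grammar:
L → + L'
L' → + num L'
L' → ε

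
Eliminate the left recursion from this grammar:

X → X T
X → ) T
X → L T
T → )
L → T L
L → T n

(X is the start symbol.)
X is directly left-recursive. The standard transformation for
  A → A α₁ | ... | A α_m | β₁ | ... | β_n
is
  A  → β₁ A' | ... | β_n A'
  A' → α₁ A' | ... | α_m A' | ε

X → ) T becomes X → ) T X'
X → L T becomes X → L T X'
X → X T becomes X' → T X'
Add X' → ε

Productions for other non-terminals are unchanged:
  T → )
  L → T L
  L → T n

Resulting grammar:
X → ) T X'
X → L T X'
X' → T X'
X' → ε
T → )
L → T L
L → T n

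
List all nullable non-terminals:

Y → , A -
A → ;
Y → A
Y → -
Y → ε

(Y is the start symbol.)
{ 'Y' }

A non-terminal is nullable if it can derive ε (the empty string): either it has an ε-production, or it has a production whose right-hand side consists entirely of nullable non-terminals.

ε-productions: Y → ε
So Y is immediately nullable.
No further non-terminal can be added: every production for the remaining non-terminals contains a terminal or a non-nullable non-terminal.
Nullable = { 'Y' }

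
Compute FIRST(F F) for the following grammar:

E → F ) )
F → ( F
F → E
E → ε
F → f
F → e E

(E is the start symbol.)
FIRST sets of the non-terminals involved (from the grammar, by fixed-point iteration):
  FIRST(F) = { '(', ')', 'e', 'f', ε }

To compute FIRST(F F), process the symbols left to right:
Symbol F is a non-terminal. Add FIRST(F) \ {ε} = { '(', ')', 'e', 'f' }
F is nullable (ε ∈ FIRST(F)), continue to the next symbol.
Symbol F is a non-terminal. Add FIRST(F) \ {ε} = { '(', ')', 'e', 'f' }
F is nullable (ε ∈ FIRST(F)), continue to the next symbol.
All symbols are nullable, so ε is in the result.
FIRST(F F) = { '(', ')', 'e', 'f', ε }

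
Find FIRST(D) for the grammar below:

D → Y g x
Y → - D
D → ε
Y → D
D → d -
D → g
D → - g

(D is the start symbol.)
To compute FIRST(D), examine every production with D on the left-hand side, reading each right-hand side left to right until a non-nullable symbol is reached.

FIRST sets of the other non-terminals involved (by the same procedure, iterated to a fixed point):
  FIRST(Y) = { '-', 'd', 'g', ε }

From D → Y g x:
  - Y is a non-terminal: add FIRST(Y) \ {ε} = { '-', 'd', 'g' }
    Y is nullable, so continue to the next symbol
  - g is a terminal: add 'g' and stop
From D → ε:
  - ε-production, so ε ∈ FIRST(D)
From D → d -:
  - d is a terminal: add 'd' and stop
From D → g:
  - g is a terminal: add 'g' and stop
From D → - g:
  - '-' is a terminal: add '-' and stop

Collecting: FIRST(D) = { '-', 'd', 'g', ε }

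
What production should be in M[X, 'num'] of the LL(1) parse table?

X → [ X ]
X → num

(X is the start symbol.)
X → num

To find M[X, 'num'], we find productions for X where 'num' is in the predict set (PREDICT(N → α) = (FIRST(α) \ {ε}) ∪ (FOLLOW(N) if α ⇒* ε)).

X → [ X ]: PREDICT = { '[' }
X → num: PREDICT = { 'num' }
  'num' is in predict set, so this production goes in M[X, 'num']

M[X, 'num'] = X → num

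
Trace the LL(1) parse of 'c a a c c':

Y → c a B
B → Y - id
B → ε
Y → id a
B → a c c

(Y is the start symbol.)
Stack is shown with the top on the left.

Stack    Input        Action
----------------------------
Y $      c a a c c $  output Y → c a B
c a B $  c a a c c $  match 'c'
a B $    a a c c $    match 'a'
B $      a c c $      output B → a c c
a c c $  a c c $      match 'a'
c c $    c c $        match 'c'
c $      c $          match 'c'
$        $            accept

The string is accepted.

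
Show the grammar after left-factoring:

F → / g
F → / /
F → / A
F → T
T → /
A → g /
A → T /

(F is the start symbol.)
F → / F'
F' → g
F' → /
F' → A
F → T
T → /
A → g /
A → T /

Left-factoring transforms A → αβ₁ | αβ₂ into A → αA' and A' → β₁ | β₂
(α is the longest common prefix among the alternatives). Repeat until
no nonterminal has two alternatives with a common prefix.

Round 1: F has alternatives sharing prefix '/'. Introduce F': F → / F'
  Add: F' → g
  Add: F' → /
  Add: F' → A

No remaining common prefixes — done.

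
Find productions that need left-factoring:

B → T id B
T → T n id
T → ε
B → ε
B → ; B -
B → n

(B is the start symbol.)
Left-factoring is needed when two productions for the same non-terminal
share a common prefix on the right-hand side.

Productions for B:
  B → T id B
  B → ε
  B → ; B -
  B → n
Productions for T:
  T → T n id
  T → ε

No common prefixes found.

Answer: No, left-factoring is not needed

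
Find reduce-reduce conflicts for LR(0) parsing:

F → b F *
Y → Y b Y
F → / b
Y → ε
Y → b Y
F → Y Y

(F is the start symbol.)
Augment with F' → F and build the canonical LR(0) collection (I0 = CLOSURE({[F' → . F]}), then GOTO on every symbol after a dot until no new states appear). It has 16 states:
  I0: { [F → . / b], [F → . Y Y], [F → . b F *], [F' → . F], [Y → . Y b Y], [Y → . b Y], [Y → .] }  — shift, reduce
  I1: { [F → / . b] }  — shift
  I2: { [F' → F .] }  — accept
  I3: { [F → Y . Y], [Y → . Y b Y], [Y → . b Y], [Y → .], [Y → Y . b Y] }  — shift, reduce
  I4: { [F → . / b], [F → . Y Y], [F → . b F *], [F → b . F *], [Y → . Y b Y], [Y → . b Y], [Y → .], [Y → b . Y] }  — shift, reduce
  I5: { [F → b F . *] }  — shift
  I6: { [F → Y . Y], [Y → . Y b Y], [Y → . b Y], [Y → .], [Y → Y . b Y], [Y → b Y .] }  — shift, 2 reduces
  I7: { [F → Y Y .], [Y → Y . b Y] }  — shift, reduce
  I8: { [Y → . Y b Y], [Y → . b Y], [Y → .], [Y → Y b . Y], [Y → b . Y] }  — shift, reduce
  I9: { [Y → Y . b Y], [Y → Y b Y .], [Y → b Y .] }  — shift, 2 reduces
  I10: { [Y → . Y b Y], [Y → . b Y], [Y → .], [Y → b . Y] }  — shift, reduce
  I11: { [Y → Y . b Y], [Y → b Y .] }  — shift, reduce
  I12: { [Y → . Y b Y], [Y → . b Y], [Y → .], [Y → Y b . Y] }  — shift, reduce
  I13: { [Y → Y . b Y], [Y → Y b Y .] }  — shift, reduce
  I14: { [F → b F * .] }  — reduce
  I15: { [F → / b .] }  — reduce

I6 contains complete items [Y → .], [Y → b Y .] — reduce-reduce conflict.
I9 contains complete items [Y → Y b Y .], [Y → b Y .] — reduce-reduce conflict.

Answer: Yes — I6: [Y → .] vs [Y → b Y .]; I9: [Y → Y b Y .] vs [Y → b Y .]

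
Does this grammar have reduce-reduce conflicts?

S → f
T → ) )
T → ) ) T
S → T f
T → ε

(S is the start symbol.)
Yes — I6: [T → .] vs [T → ) ) .]

Augment with S' → S and build the canonical LR(0) collection (I0 = CLOSURE({[S' → . S]}), then GOTO on every symbol after a dot until no new states appear). It has 8 states:
  I0: { [S → . T f], [S → . f], [S' → . S], [T → . ) ) T], [T → . ) )], [T → .] }  — shift, reduce
  I1: { [T → ) . ) T], [T → ) . )] }  — shift
  I2: { [S' → S .] }  — accept
  I3: { [S → T . f] }  — shift
  I4: { [S → f .] }  — reduce
  I5: { [S → T f .] }  — reduce
  I6: { [T → ) ) . T], [T → ) ) .], [T → . ) ) T], [T → . ) )], [T → .] }  — shift, 2 reduces
  I7: { [T → ) ) T .] }  — reduce

I6 contains complete items [T → .], [T → ) ) .] — reduce-reduce conflict.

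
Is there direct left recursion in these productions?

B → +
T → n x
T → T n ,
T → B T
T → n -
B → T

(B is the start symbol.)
Yes, T is left-recursive

B → +: starts with '+'
T → n x: starts with n
T → T n ,: LEFT RECURSIVE (starts with T)
T → B T: starts with B
T → n -: starts with n
B → T: starts with T

The grammar has direct left recursion on: T.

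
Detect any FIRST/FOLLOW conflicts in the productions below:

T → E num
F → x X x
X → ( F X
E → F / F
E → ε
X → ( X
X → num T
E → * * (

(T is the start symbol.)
A FIRST/FOLLOW conflict occurs when a non-terminal N has a nullable alternative N → β (β ⇒* ε) and another alternative N → α with FIRST(α) ∩ FOLLOW(N) ≠ ∅: on such a lookahead the parser cannot decide between expanding α and letting N vanish via β.

Nullable non-terminals: E.
FIRST sets used below: FIRST(F) = { 'x' }

E: nullable alternative(s) E → ε; FOLLOW(E) = { 'num' }
  E → F / F: FIRST \ {ε} = { 'x' } — disjoint from FOLLOW(E)
  E → ε: FIRST \ {ε} = { } — this is the only nullable alternative, skip
  E → * * (: FIRST \ {ε} = { '*' } — disjoint from FOLLOW(E)

F, T, X have no nullable alternative, so no FIRST/FOLLOW check is needed there.

No FIRST/FOLLOW conflicts found.

Answer: No FIRST/FOLLOW conflicts.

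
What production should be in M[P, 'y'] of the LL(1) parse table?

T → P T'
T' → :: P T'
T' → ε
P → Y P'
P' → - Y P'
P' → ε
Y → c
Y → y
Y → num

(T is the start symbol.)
To find M[P, 'y'], we find productions for P where 'y' is in the predict set (PREDICT(N → α) = (FIRST(α) \ {ε}) ∪ (FOLLOW(N) if α ⇒* ε)).

Relevant sets:
  FIRST(Y) = { 'c', 'num', 'y' }

P → Y P': PREDICT = { 'c', 'num', 'y' }
  'y' is in predict set, so this production goes in M[P, 'y']

M[P, 'y'] = P → Y P'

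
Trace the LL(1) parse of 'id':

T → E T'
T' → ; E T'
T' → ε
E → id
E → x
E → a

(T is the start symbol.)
LL(1) parsing maintains a stack (initially the start symbol over $) and the input. At each step: if the stack top is a terminal, match it against the current input token; if it is a non-terminal N, replace it with the RHS of M[N, lookahead] (the unique production whose predict set contains the lookahead).

Stack is shown with the top on the left.

Stack    Input  Action
----------------------
T $      id $   output T → E T'
E T' $   id $   output E → id
id T' $  id $   match 'id'
T' $     $      output T' → ε
$        $      accept

The string is accepted.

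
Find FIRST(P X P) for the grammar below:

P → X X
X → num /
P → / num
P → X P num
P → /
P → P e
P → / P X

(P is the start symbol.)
{ '/', 'num' }

FIRST sets of the non-terminals involved (from the grammar, by fixed-point iteration):
  FIRST(P) = { '/', 'num' }

To compute FIRST(P X P), process the symbols left to right:
Symbol P is a non-terminal. Add FIRST(P) \ {ε} = { '/', 'num' }
P is not nullable (ε ∉ FIRST(P)), so stop here.
FIRST(P X P) = { '/', 'num' }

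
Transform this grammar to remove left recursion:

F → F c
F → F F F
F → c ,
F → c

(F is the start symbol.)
F → c , F'
F → c F'
F' → c F'
F' → F F F'
F' → ε

F is directly left-recursive. The standard transformation for
  A → A α₁ | ... | A α_m | β₁ | ... | β_n
is
  A  → β₁ A' | ... | β_n A'
  A' → α₁ A' | ... | α_m A' | ε

F → c , becomes F → c , F'
F → c becomes F → c F'
F → F c becomes F' → c F'
F → F F F becomes F' → F F F'
Add F' → ε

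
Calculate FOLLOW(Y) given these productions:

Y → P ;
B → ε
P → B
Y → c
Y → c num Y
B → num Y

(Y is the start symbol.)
{ $, ';' }

To compute FOLLOW(Y), find every occurrence of Y on a right-hand side N → α Y β: add FIRST(β) \ {ε}, and if β is empty or nullable also add FOLLOW(N). Iterate to a fixed point.

Y is the start symbol, so $ ∈ FOLLOW(Y).
In Y → c num Y: Y is at the end; this adds FOLLOW(Y) to itself — nothing new
In B → num Y: Y is at the end, add FOLLOW(B)

The FOLLOW sets referred to above (computed the same way, to a fixed point):
  FOLLOW(B) = { ';' }

Taking the union: FOLLOW(Y) = { $, ';' }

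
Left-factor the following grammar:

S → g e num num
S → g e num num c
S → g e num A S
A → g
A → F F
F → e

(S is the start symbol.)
S → g e num S'
S' → num S''
S'' → ε
S'' → c
S' → A S
A → g
A → F F
F → e

Left-factoring transforms A → αβ₁ | αβ₂ into A → αA' and A' → β₁ | β₂
(α is the longest common prefix among the alternatives). Repeat until
no nonterminal has two alternatives with a common prefix.

Round 1: S has alternatives sharing prefix 'g e num'. Introduce S': S → g e num S'
  Add: S' → num
  Add: S' → num c
  Add: S' → A S

Round 2: S' has alternatives sharing prefix 'num'. Introduce S'': S' → num S''
  Add: S'' → ε
  Add: S'' → c

No remaining common prefixes — done.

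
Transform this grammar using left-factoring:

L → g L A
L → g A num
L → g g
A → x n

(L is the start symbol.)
L → g L'
L' → L A
L' → A num
L' → g
A → x n

Left-factoring transforms A → αβ₁ | αβ₂ into A → αA' and A' → β₁ | β₂
(α is the longest common prefix among the alternatives). Repeat until
no nonterminal has two alternatives with a common prefix.

Round 1: L has alternatives sharing prefix 'g'. Introduce L': L → g L'
  Add: L' → L A
  Add: L' → A num
  Add: L' → g

No remaining common prefixes — done.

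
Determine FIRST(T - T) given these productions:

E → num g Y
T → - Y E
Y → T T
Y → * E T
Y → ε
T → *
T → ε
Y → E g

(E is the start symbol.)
FIRST sets of the non-terminals involved (from the grammar, by fixed-point iteration):
  FIRST(T) = { '*', '-', ε }

To compute FIRST(T - T), process the symbols left to right:
Symbol T is a non-terminal. Add FIRST(T) \ {ε} = { '*', '-' }
T is nullable (ε ∈ FIRST(T)), continue to the next symbol.
Symbol - is a terminal. Add '-' and stop.
FIRST(T - T) = { '*', '-' }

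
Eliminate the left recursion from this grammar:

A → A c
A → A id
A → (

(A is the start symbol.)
A → ( A'
A' → c A'
A' → id A'
A' → ε

A is directly left-recursive. The standard transformation for
  A → A α₁ | ... | A α_m | β₁ | ... | β_n
is
  A  → β₁ A' | ... | β_n A'
  A' → α₁ A' | ... | α_m A' | ε

A → ( becomes A → ( A'
A → A c becomes A' → c A'
A → A id becomes A' → id A'
Add A' → ε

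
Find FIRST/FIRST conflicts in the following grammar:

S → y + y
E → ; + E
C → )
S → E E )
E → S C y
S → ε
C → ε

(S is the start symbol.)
A FIRST/FIRST conflict occurs when two productions N → α and N → β for the same non-terminal have FIRST(α) ∩ FIRST(β) ≠ ∅ (with ε ∈ FIRST of a nullable right-hand side, so two nullable alternatives also conflict).

FIRST sets of the non-terminals at (or reachable through a nullable prefix from) the front of some alternative:
  FIRST(E) = { ')', ';', 'y' }
  FIRST(S) = { ')', ';', 'y', ε }
  FIRST(C) = { ')', ε }

Productions for S:
  S → y + y: FIRST = { 'y' }
  S → E E ): FIRST = { ')', ';', 'y' }
  S → ε: FIRST = { ε }
Productions for E:
  E → ; + E: FIRST = { ';' }
  E → S C y: FIRST = { ')', ';', 'y' }
Productions for C:
  C → ): FIRST = { ')' }
  C → ε: FIRST = { ε }

Conflict for S: S → y + y and S → E E )
  Overlap: { 'y' }
Conflict for E: E → ; + E and E → S C y
  Overlap: { ';' }

Answer: Yes. S → y '+' y / S → E E ')' on { 'y' }; E → ';' '+' E / E → S C y on { ';' }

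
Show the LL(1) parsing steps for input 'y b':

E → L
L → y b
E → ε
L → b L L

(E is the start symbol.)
LL(1) parsing maintains a stack (initially the start symbol over $) and the input. At each step: if the stack top is a terminal, match it against the current input token; if it is a non-terminal N, replace it with the RHS of M[N, lookahead] (the unique production whose predict set contains the lookahead).

Stack is shown with the top on the left.

Stack  Input  Action
--------------------
E $    y b $  output E → L
L $    y b $  output L → y b
y b $  y b $  match 'y'
b $    b $    match 'b'
$      $      accept

The string is accepted.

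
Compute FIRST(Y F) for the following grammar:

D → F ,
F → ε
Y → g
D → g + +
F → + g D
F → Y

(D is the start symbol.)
FIRST sets of the non-terminals involved (from the grammar, by fixed-point iteration):
  FIRST(Y) = { 'g' }

To compute FIRST(Y F), process the symbols left to right:
Symbol Y is a non-terminal. Add FIRST(Y) \ {ε} = { 'g' }
Y is not nullable (ε ∉ FIRST(Y)), so stop here.
FIRST(Y F) = { 'g' }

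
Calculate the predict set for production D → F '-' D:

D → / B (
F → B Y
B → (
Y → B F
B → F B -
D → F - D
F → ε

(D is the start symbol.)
{ '(', '-' }

PREDICT(D → F '-' D) = (FIRST(RHS) \ {ε}) ∪ (FOLLOW(D) if ε ∈ FIRST(RHS), i.e. RHS ⇒* ε)
FIRST(F) = { '(', ε }
FIRST(F '-' D) = { '(', '-' }
ε ∉ FIRST(F '-' D), so FOLLOW(D) is not added.
PREDICT(D → F '-' D) = { '(', '-' }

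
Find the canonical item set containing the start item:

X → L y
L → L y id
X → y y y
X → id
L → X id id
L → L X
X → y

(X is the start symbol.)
First, augment the grammar with X' → X
I₀ = CLOSURE({ [X' → . X] }):
  [X' → . X] has the dot before X: add [X → . L y], [X → . y y y], [X → . id], [X → . y]
  [X → . L y] has the dot before L: add [L → . L y id], [L → . X id id], [L → . L X]
No further items can be added.

I₀ = { [L → . L X], [L → . L y id], [L → . X id id], [X → . L y], [X → . id], [X → . y y y], [X → . y], [X' → . X] }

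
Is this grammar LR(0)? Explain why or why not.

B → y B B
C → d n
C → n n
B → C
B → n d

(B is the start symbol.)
Augment with B' → B and build the canonical LR(0) collection (I0 = CLOSURE({[B' → . B]}), then GOTO on every symbol after a dot until no new states appear). It has 11 states:
  I0: { [B → . C], [B → . n d], [B → . y B B], [B' → . B], [C → . d n], [C → . n n] }  — shift
  I1: { [B' → B .] }  — accept
  I2: { [B → C .] }  — reduce
  I3: { [C → d . n] }  — shift
  I4: { [B → n . d], [C → n . n] }  — shift
  I5: { [B → . C], [B → . n d], [B → . y B B], [B → y . B B], [C → . d n], [C → . n n] }  — shift
  I6: { [B → . C], [B → . n d], [B → . y B B], [B → y B . B], [C → . d n], [C → . n n] }  — shift
  I7: { [B → y B B .] }  — reduce
  I8: { [B → n d .] }  — reduce
  I9: { [C → n n .] }  — reduce
  I10: { [C → d n .] }  — reduce

Every state is either a pure shift/goto state or contains exactly one complete item and nothing to shift — no conflicts. The grammar is LR(0).

Answer: Yes, the grammar is LR(0)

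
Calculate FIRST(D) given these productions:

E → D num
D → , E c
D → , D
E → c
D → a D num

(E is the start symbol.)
{ ',', 'a' }

To compute FIRST(D), examine every production with D on the left-hand side, reading each right-hand side left to right until a non-nullable symbol is reached.

From D → , E c:
  - ',' is a terminal: add ',' and stop
From D → , D:
  - ',' is a terminal: add ',' and stop
From D → a D num:
  - a is a terminal: add 'a' and stop

Collecting: FIRST(D) = { ',', 'a' }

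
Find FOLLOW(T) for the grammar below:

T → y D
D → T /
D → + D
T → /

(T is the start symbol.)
{ $, '/' }

T is the start symbol, so $ ∈ FOLLOW(T).
In D → T /: T is followed by '/', add FIRST('/') \ {ε} = { '/' }

Taking the union: FOLLOW(T) = { $, '/' }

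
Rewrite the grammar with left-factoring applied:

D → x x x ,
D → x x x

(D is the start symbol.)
D → x x x D'
D' → ,
D' → ε

Left-factoring transforms A → αβ₁ | αβ₂ into A → αA' and A' → β₁ | β₂
(α is the longest common prefix among the alternatives). Repeat until
no nonterminal has two alternatives with a common prefix.

Round 1: D has alternatives sharing prefix 'x x x'. Introduce D': D → x x x D'
  Add: D' → ,
  Add: D' → ε

No remaining common prefixes — done.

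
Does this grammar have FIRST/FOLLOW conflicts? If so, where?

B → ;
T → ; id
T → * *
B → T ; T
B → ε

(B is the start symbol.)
A FIRST/FOLLOW conflict occurs when a non-terminal N has a nullable alternative N → β (β ⇒* ε) and another alternative N → α with FIRST(α) ∩ FOLLOW(N) ≠ ∅: on such a lookahead the parser cannot decide between expanding α and letting N vanish via β.

Nullable non-terminals: B.
FIRST sets used below: FIRST(T) = { '*', ';' }

B: nullable alternative(s) B → ε; FOLLOW(B) = { $ }
  B → ;: FIRST \ {ε} = { ';' } — disjoint from FOLLOW(B)
  B → T ; T: FIRST \ {ε} = { '*', ';' } — disjoint from FOLLOW(B)
  B → ε: FIRST \ {ε} = { } — this is the only nullable alternative, skip

T has no nullable alternative, so no FIRST/FOLLOW check is needed there.

No FIRST/FOLLOW conflicts found.

Answer: No FIRST/FOLLOW conflicts.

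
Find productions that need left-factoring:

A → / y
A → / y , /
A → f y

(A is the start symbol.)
Yes, A has productions with common prefix '/ y'

Left-factoring is needed when two productions for the same non-terminal
share a common prefix on the right-hand side.

Productions for A:
  A → / y
  A → / y , /
  A → f y

Found common prefix '/ y' in productions for A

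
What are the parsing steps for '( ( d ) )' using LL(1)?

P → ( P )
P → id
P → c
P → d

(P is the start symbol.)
Stack is shown with the top on the left.

Stack      Input        Action
------------------------------
P $        ( ( d ) ) $  output P → ( P )
( P ) $    ( ( d ) ) $  match '('
P ) $      ( d ) ) $    output P → ( P )
( P ) ) $  ( d ) ) $    match '('
P ) ) $    d ) ) $      output P → d
d ) ) $    d ) ) $      match 'd'
) ) $      ) ) $        match ')'
) $        ) $          match ')'
$          $            accept

The string is accepted.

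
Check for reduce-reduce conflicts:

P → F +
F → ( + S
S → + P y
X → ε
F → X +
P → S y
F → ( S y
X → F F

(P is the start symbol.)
Yes — I10: [X → .] vs [X → F F .]

A reduce-reduce conflict occurs when an LR(0) state has two complete items [A → α .] and [B → β .] — both call for a reduction, and with no lookahead the parser cannot choose between them.

Augment with P' → P and build the canonical LR(0) collection (I0 = CLOSURE({[P' → . P]}), then GOTO on every symbol after a dot until no new states appear). It has 17 states:
  I0: { [F → . ( + S], [F → . ( S y], [F → . X +], [P → . F +], [P → . S y], [P' → . P], [S → . + P y], [X → . F F], [X → .] }  — shift, reduce
  I1: { [F → ( . + S], [F → ( . S y], [S → . + P y] }  — shift
  I2: { [F → . ( + S], [F → . ( S y], [F → . X +], [P → . F +], [P → . S y], [S → + . P y], [S → . + P y], [X → . F F], [X → .] }  — shift, reduce
  I3: { [F → . ( + S], [F → . ( S y], [F → . X +], [P → F . +], [X → . F F], [X → .], [X → F . F] }  — shift, reduce
  I4: { [P' → P .] }  — accept
  I5: { [P → S . y] }  — shift
  I6: { [F → X . +] }  — shift
  I7: { [F → X + .] }  — reduce
  I8: { [P → S y .] }  — reduce
  I9: { [P → F + .] }  — reduce
  I10: { [F → . ( + S], [F → . ( S y], [F → . X +], [X → . F F], [X → .], [X → F . F], [X → F F .] }  — shift, 2 reduces
  I11: { [S → + P . y] }  — shift
  I12: { [S → + P y .] }  — reduce
  I13: { [F → ( + . S], [F → . ( + S], [F → . ( S y], [F → . X +], [P → . F +], [P → . S y], [S → + . P y], [S → . + P y], [X → . F F], [X → .] }  — shift, reduce
  I14: { [F → ( S . y] }  — shift
  I15: { [F → ( S y .] }  — reduce
  I16: { [F → ( + S .], [P → S . y] }  — shift, reduce

I10 contains complete items [X → .], [X → F F .] — reduce-reduce conflict.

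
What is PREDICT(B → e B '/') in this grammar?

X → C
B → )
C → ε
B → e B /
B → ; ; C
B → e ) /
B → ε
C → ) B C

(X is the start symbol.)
PREDICT(B → e B '/') = (FIRST(RHS) \ {ε}) ∪ (FOLLOW(B) if ε ∈ FIRST(RHS), i.e. RHS ⇒* ε)
FIRST(e B '/') = { 'e' }
ε ∉ FIRST(e B '/'), so FOLLOW(B) is not added.
PREDICT(B → e B '/') = { 'e' }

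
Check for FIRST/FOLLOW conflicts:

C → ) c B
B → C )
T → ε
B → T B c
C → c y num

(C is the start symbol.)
Nullable non-terminals: T.
T has a nullable alternative but only one production, so nothing to check.

B, C have no nullable alternative, so no FIRST/FOLLOW check is needed there.

No FIRST/FOLLOW conflicts found.

Answer: No FIRST/FOLLOW conflicts.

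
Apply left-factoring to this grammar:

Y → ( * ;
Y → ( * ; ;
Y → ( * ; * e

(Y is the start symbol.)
Y → ( * ; Y'
Y' → ε
Y' → ;
Y' → * e

Left-factoring transforms A → αβ₁ | αβ₂ into A → αA' and A' → β₁ | β₂
(α is the longest common prefix among the alternatives). Repeat until
no nonterminal has two alternatives with a common prefix.

Round 1: Y has alternatives sharing prefix '( * ;'. Introduce Y': Y → ( * ; Y'
  Add: Y' → ε
  Add: Y' → ;
  Add: Y' → * e

No remaining common prefixes — done.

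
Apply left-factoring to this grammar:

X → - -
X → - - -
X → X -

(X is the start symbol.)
Left-factoring transforms A → αβ₁ | αβ₂ into A → αA' and A' → β₁ | β₂
(α is the longest common prefix among the alternatives). Repeat until
no nonterminal has two alternatives with a common prefix.

Round 1: X has alternatives sharing prefix '- -'. Introduce X': X → - - X'
  Add: X' → ε
  Add: X' → -

No remaining common prefixes — done.

Resulting grammar:
X → - - X'
X' → ε
X' → -
X → X -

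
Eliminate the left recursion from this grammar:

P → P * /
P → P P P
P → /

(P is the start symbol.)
P → / P'
P' → * / P'
P' → P P P'
P' → ε

P is directly left-recursive. The standard transformation for
  A → A α₁ | ... | A α_m | β₁ | ... | β_n
is
  A  → β₁ A' | ... | β_n A'
  A' → α₁ A' | ... | α_m A' | ε

P → / becomes P → / P'
P → P * / becomes P' → * / P'
P → P P P becomes P' → P P P'
Add P' → ε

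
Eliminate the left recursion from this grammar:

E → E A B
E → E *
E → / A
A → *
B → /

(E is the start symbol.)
E → / A E'
E' → A B E'
E' → * E'
E' → ε
A → *
B → /

E is directly left-recursive. The standard transformation for
  A → A α₁ | ... | A α_m | β₁ | ... | β_n
is
  A  → β₁ A' | ... | β_n A'
  A' → α₁ A' | ... | α_m A' | ε

E → / A becomes E → / A E'
E → E A B becomes E' → A B E'
E → E * becomes E' → * E'
Add E' → ε

Productions for other non-terminals are unchanged:
  A → *
  B → /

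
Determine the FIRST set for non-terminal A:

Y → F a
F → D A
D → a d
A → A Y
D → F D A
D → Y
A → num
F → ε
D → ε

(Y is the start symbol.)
To compute FIRST(A), examine every production with A on the left-hand side, reading each right-hand side left to right until a non-nullable symbol is reached.

From A → A Y:
  - A is the symbol being defined: contributes nothing new
    A is not nullable, so stop
From A → num:
  - num is a terminal: add 'num' and stop

Collecting: FIRST(A) = { 'num' }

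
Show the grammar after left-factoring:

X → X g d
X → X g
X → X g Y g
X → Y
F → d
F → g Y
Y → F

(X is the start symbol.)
X → X g X'
X' → d
X' → ε
X' → Y g
X → Y
F → d
F → g Y
Y → F

Left-factoring transforms A → αβ₁ | αβ₂ into A → αA' and A' → β₁ | β₂
(α is the longest common prefix among the alternatives). Repeat until
no nonterminal has two alternatives with a common prefix.

Round 1: X has alternatives sharing prefix 'X g'. Introduce X': X → X g X'
  Add: X' → d
  Add: X' → ε
  Add: X' → Y g

No remaining common prefixes — done.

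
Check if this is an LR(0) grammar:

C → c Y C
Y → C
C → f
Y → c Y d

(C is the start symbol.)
Yes, the grammar is LR(0)

Augment with C' → C and build the canonical LR(0) collection (I0 = CLOSURE({[C' → . C]}), then GOTO on every symbol after a dot until no new states appear). It has 10 states:
  I0: { [C → . c Y C], [C → . f], [C' → . C] }  — shift
  I1: { [C' → C .] }  — accept
  I2: { [C → . c Y C], [C → . f], [C → c . Y C], [Y → . C], [Y → . c Y d] }  — shift
  I3: { [C → f .] }  — reduce
  I4: { [Y → C .] }  — reduce
  I5: { [C → . c Y C], [C → . f], [C → c Y . C] }  — shift
  I6: { [C → . c Y C], [C → . f], [C → c . Y C], [Y → . C], [Y → . c Y d], [Y → c . Y d] }  — shift
  I7: { [C → . c Y C], [C → . f], [C → c Y . C], [Y → c Y . d] }  — shift
  I8: { [C → c Y C .] }  — reduce
  I9: { [Y → c Y d .] }  — reduce

Every state is either a pure shift/goto state or contains exactly one complete item and nothing to shift — no conflicts. The grammar is LR(0).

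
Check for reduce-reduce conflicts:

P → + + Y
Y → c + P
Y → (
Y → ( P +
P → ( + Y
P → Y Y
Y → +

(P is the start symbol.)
No reduce-reduce conflicts

Augment with P' → P and build the canonical LR(0) collection (I0 = CLOSURE({[P' → . P]}), then GOTO on every symbol after a dot until no new states appear). It has 18 states:
  I0: { [P → . ( + Y], [P → . + + Y], [P → . Y Y], [P' → . P], [Y → . ( P +], [Y → . (], [Y → . +], [Y → . c + P] }  — shift
  I1: { [P → ( . + Y], [P → . ( + Y], [P → . + + Y], [P → . Y Y], [Y → ( . P +], [Y → ( .], [Y → . ( P +], [Y → . (], [Y → . +], [Y → . c + P] }  — shift, reduce
  I2: { [P → + . + Y], [Y → + .] }  — shift, reduce
  I3: { [P' → P .] }  — accept
  I4: { [P → Y . Y], [Y → . ( P +], [Y → . (], [Y → . +], [Y → . c + P] }  — shift
  I5: { [Y → c . + P] }  — shift
  I6: { [P → . ( + Y], [P → . + + Y], [P → . Y Y], [Y → . ( P +], [Y → . (], [Y → . +], [Y → . c + P], [Y → c + . P] }  — shift
  I7: { [Y → c + P .] }  — reduce
  I8: { [P → . ( + Y], [P → . + + Y], [P → . Y Y], [Y → ( . P +], [Y → ( .], [Y → . ( P +], [Y → . (], [Y → . +], [Y → . c + P] }  — shift, reduce
  I9: { [Y → + .] }  — reduce
  I10: { [P → Y Y .] }  — reduce
  I11: { [Y → ( P . +] }  — shift
  I12: { [Y → ( P + .] }  — reduce
  I13: { [P → + + . Y], [Y → . ( P +], [Y → . (], [Y → . +], [Y → . c + P] }  — shift
  I14: { [P → + + Y .] }  — reduce
  I15: { [P → ( + . Y], [P → + . + Y], [Y → + .], [Y → . ( P +], [Y → . (], [Y → . +], [Y → . c + P] }  — shift, reduce
  I16: { [P → + + . Y], [Y → + .], [Y → . ( P +], [Y → . (], [Y → . +], [Y → . c + P] }  — shift, reduce
  I17: { [P → ( + Y .] }  — reduce

No state contains more than one complete item.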